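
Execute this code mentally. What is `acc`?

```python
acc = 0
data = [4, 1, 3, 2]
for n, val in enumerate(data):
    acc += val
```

Let's trace through this code step by step.

Initialize: acc = 0
Initialize: data = [4, 1, 3, 2]
Entering loop: for n, val in enumerate(data):

After execution: acc = 10
10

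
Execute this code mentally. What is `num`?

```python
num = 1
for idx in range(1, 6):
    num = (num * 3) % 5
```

Let's trace through this code step by step.

Initialize: num = 1
Entering loop: for idx in range(1, 6):

After execution: num = 3
3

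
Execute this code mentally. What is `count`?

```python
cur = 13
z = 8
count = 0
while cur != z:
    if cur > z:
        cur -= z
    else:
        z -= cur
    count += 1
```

Let's trace through this code step by step.

Initialize: cur = 13
Initialize: z = 8
Initialize: count = 0
Entering loop: while cur != z:

After execution: count = 5
5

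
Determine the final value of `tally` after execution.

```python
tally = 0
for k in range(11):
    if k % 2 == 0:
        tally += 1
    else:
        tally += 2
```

Let's trace through this code step by step.

Initialize: tally = 0
Entering loop: for k in range(11):

After execution: tally = 16
16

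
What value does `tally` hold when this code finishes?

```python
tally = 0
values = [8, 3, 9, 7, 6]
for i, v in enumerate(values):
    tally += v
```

Let's trace through this code step by step.

Initialize: tally = 0
Initialize: values = [8, 3, 9, 7, 6]
Entering loop: for i, v in enumerate(values):

After execution: tally = 33
33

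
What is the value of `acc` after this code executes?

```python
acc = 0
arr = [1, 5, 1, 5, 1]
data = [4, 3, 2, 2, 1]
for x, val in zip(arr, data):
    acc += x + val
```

Let's trace through this code step by step.

Initialize: acc = 0
Initialize: arr = [1, 5, 1, 5, 1]
Initialize: data = [4, 3, 2, 2, 1]
Entering loop: for x, val in zip(arr, data):

After execution: acc = 25
25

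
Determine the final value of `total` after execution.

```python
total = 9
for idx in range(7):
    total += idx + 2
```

Let's trace through this code step by step.

Initialize: total = 9
Entering loop: for idx in range(7):

After execution: total = 44
44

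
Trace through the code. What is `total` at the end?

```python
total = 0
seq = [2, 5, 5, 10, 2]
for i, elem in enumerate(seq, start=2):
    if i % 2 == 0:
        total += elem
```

Let's trace through this code step by step.

Initialize: total = 0
Initialize: seq = [2, 5, 5, 10, 2]
Entering loop: for i, elem in enumerate(seq, start=2):

After execution: total = 9
9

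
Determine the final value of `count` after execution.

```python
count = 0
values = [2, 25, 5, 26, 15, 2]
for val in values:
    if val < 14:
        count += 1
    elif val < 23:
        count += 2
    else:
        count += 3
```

Let's trace through this code step by step.

Initialize: count = 0
Initialize: values = [2, 25, 5, 26, 15, 2]
Entering loop: for val in values:

After execution: count = 11
11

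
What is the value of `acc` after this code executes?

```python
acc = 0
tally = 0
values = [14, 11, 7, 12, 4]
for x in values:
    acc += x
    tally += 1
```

Let's trace through this code step by step.

Initialize: acc = 0
Initialize: tally = 0
Initialize: values = [14, 11, 7, 12, 4]
Entering loop: for x in values:

After execution: acc = 48
48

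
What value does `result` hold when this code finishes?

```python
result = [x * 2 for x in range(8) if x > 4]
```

Let's trace through this code step by step.

Initialize: result = [x * 2 for x in range(8) if x > 4]

After execution: result = [10, 12, 14]
[10, 12, 14]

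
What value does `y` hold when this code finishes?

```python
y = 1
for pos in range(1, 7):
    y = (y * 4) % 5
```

Let's trace through this code step by step.

Initialize: y = 1
Entering loop: for pos in range(1, 7):

After execution: y = 1
1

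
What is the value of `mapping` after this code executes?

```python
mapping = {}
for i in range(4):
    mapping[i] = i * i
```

Let's trace through this code step by step.

Initialize: mapping = {}
Entering loop: for i in range(4):

After execution: mapping = {0: 0, 1: 1, 2: 4, 3: 9}
{0: 0, 1: 1, 2: 4, 3: 9}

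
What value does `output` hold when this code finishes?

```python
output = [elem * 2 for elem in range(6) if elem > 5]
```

Let's trace through this code step by step.

Initialize: output = [elem * 2 for elem in range(6) if elem > 5]

After execution: output = []
[]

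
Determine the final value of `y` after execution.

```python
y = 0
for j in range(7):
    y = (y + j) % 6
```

Let's trace through this code step by step.

Initialize: y = 0
Entering loop: for j in range(7):

After execution: y = 3
3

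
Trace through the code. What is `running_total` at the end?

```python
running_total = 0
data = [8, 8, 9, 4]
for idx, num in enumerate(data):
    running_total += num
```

Let's trace through this code step by step.

Initialize: running_total = 0
Initialize: data = [8, 8, 9, 4]
Entering loop: for idx, num in enumerate(data):

After execution: running_total = 29
29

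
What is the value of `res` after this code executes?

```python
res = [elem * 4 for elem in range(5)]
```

Let's trace through this code step by step.

Initialize: res = [elem * 4 for elem in range(5)]

After execution: res = [0, 4, 8, 12, 16]
[0, 4, 8, 12, 16]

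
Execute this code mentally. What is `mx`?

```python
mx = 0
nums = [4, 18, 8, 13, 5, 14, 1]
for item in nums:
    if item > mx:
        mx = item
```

Let's trace through this code step by step.

Initialize: mx = 0
Initialize: nums = [4, 18, 8, 13, 5, 14, 1]
Entering loop: for item in nums:

After execution: mx = 18
18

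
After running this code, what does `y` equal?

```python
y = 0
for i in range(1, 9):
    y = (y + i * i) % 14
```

Let's trace through this code step by step.

Initialize: y = 0
Entering loop: for i in range(1, 9):

After execution: y = 8
8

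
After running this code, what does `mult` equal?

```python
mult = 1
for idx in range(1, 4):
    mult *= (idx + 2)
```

Let's trace through this code step by step.

Initialize: mult = 1
Entering loop: for idx in range(1, 4):

After execution: mult = 60
60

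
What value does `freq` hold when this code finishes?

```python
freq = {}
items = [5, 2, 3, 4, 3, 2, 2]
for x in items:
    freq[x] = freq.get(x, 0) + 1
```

Let's trace through this code step by step.

Initialize: freq = {}
Initialize: items = [5, 2, 3, 4, 3, 2, 2]
Entering loop: for x in items:

After execution: freq = {5: 1, 2: 3, 3: 2, 4: 1}
{5: 1, 2: 3, 3: 2, 4: 1}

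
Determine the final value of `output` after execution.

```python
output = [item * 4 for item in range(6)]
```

Let's trace through this code step by step.

Initialize: output = [item * 4 for item in range(6)]

After execution: output = [0, 4, 8, 12, 16, 20]
[0, 4, 8, 12, 16, 20]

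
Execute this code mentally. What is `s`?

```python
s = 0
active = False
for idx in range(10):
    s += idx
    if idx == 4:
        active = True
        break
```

Let's trace through this code step by step.

Initialize: s = 0
Initialize: active = False
Entering loop: for idx in range(10):

After execution: s = 10
10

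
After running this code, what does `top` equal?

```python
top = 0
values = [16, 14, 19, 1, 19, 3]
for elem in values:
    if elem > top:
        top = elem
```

Let's trace through this code step by step.

Initialize: top = 0
Initialize: values = [16, 14, 19, 1, 19, 3]
Entering loop: for elem in values:

After execution: top = 19
19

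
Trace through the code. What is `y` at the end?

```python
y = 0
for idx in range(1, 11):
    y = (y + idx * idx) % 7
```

Let's trace through this code step by step.

Initialize: y = 0
Entering loop: for idx in range(1, 11):

After execution: y = 0
0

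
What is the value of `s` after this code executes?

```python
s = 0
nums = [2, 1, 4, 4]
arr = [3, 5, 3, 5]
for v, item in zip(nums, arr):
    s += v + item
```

Let's trace through this code step by step.

Initialize: s = 0
Initialize: nums = [2, 1, 4, 4]
Initialize: arr = [3, 5, 3, 5]
Entering loop: for v, item in zip(nums, arr):

After execution: s = 27
27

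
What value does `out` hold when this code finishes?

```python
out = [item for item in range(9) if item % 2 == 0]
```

Let's trace through this code step by step.

Initialize: out = [item for item in range(9) if item % 2 == 0]

After execution: out = [0, 2, 4, 6, 8]
[0, 2, 4, 6, 8]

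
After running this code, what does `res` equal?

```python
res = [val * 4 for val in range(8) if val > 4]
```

Let's trace through this code step by step.

Initialize: res = [val * 4 for val in range(8) if val > 4]

After execution: res = [20, 24, 28]
[20, 24, 28]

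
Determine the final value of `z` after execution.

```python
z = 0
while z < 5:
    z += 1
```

Let's trace through this code step by step.

Initialize: z = 0
Entering loop: while z < 5:

After execution: z = 5
5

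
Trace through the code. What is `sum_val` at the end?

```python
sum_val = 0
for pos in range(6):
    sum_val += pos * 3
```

Let's trace through this code step by step.

Initialize: sum_val = 0
Entering loop: for pos in range(6):

After execution: sum_val = 45
45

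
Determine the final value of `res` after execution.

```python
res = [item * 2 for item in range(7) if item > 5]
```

Let's trace through this code step by step.

Initialize: res = [item * 2 for item in range(7) if item > 5]

After execution: res = [12]
[12]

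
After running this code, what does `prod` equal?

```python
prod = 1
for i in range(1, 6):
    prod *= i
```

Let's trace through this code step by step.

Initialize: prod = 1
Entering loop: for i in range(1, 6):

After execution: prod = 120
120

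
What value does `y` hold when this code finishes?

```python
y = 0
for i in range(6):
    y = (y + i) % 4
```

Let's trace through this code step by step.

Initialize: y = 0
Entering loop: for i in range(6):

After execution: y = 3
3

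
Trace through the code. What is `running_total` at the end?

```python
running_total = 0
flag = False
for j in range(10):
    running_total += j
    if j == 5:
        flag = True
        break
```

Let's trace through this code step by step.

Initialize: running_total = 0
Initialize: flag = False
Entering loop: for j in range(10):

After execution: running_total = 15
15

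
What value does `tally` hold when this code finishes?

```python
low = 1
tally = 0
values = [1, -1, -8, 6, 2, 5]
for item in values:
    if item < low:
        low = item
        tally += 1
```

Let's trace through this code step by step.

Initialize: low = 1
Initialize: tally = 0
Initialize: values = [1, -1, -8, 6, 2, 5]
Entering loop: for item in values:

After execution: tally = 2
2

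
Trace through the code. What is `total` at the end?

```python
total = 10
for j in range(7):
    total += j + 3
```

Let's trace through this code step by step.

Initialize: total = 10
Entering loop: for j in range(7):

After execution: total = 52
52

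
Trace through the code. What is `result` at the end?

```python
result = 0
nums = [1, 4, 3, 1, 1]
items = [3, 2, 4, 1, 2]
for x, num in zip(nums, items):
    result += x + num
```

Let's trace through this code step by step.

Initialize: result = 0
Initialize: nums = [1, 4, 3, 1, 1]
Initialize: items = [3, 2, 4, 1, 2]
Entering loop: for x, num in zip(nums, items):

After execution: result = 22
22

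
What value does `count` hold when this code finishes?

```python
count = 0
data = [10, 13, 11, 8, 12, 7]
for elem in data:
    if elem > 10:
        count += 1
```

Let's trace through this code step by step.

Initialize: count = 0
Initialize: data = [10, 13, 11, 8, 12, 7]
Entering loop: for elem in data:

After execution: count = 3
3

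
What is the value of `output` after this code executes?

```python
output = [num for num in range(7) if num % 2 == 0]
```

Let's trace through this code step by step.

Initialize: output = [num for num in range(7) if num % 2 == 0]

After execution: output = [0, 2, 4, 6]
[0, 2, 4, 6]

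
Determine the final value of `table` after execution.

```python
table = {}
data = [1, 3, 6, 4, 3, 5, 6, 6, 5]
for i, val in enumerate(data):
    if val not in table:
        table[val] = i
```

Let's trace through this code step by step.

Initialize: table = {}
Initialize: data = [1, 3, 6, 4, 3, 5, 6, 6, 5]
Entering loop: for i, val in enumerate(data):

After execution: table = {1: 0, 3: 1, 6: 2, 4: 3, 5: 5}
{1: 0, 3: 1, 6: 2, 4: 3, 5: 5}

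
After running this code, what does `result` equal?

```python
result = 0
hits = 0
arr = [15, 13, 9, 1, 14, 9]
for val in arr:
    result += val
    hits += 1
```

Let's trace through this code step by step.

Initialize: result = 0
Initialize: hits = 0
Initialize: arr = [15, 13, 9, 1, 14, 9]
Entering loop: for val in arr:

After execution: result = 61
61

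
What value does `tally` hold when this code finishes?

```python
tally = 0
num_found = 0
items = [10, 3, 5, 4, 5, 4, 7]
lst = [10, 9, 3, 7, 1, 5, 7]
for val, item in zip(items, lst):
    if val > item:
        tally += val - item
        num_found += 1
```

Let's trace through this code step by step.

Initialize: tally = 0
Initialize: num_found = 0
Initialize: items = [10, 3, 5, 4, 5, 4, 7]
Initialize: lst = [10, 9, 3, 7, 1, 5, 7]
Entering loop: for val, item in zip(items, lst):

After execution: tally = 6
6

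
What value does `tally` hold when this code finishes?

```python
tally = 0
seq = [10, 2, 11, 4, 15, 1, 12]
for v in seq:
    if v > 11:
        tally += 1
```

Let's trace through this code step by step.

Initialize: tally = 0
Initialize: seq = [10, 2, 11, 4, 15, 1, 12]
Entering loop: for v in seq:

After execution: tally = 2
2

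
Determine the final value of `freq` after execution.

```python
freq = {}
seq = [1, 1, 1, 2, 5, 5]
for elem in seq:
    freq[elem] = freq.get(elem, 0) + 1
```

Let's trace through this code step by step.

Initialize: freq = {}
Initialize: seq = [1, 1, 1, 2, 5, 5]
Entering loop: for elem in seq:

After execution: freq = {1: 3, 2: 1, 5: 2}
{1: 3, 2: 1, 5: 2}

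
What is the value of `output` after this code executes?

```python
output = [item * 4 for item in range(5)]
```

Let's trace through this code step by step.

Initialize: output = [item * 4 for item in range(5)]

After execution: output = [0, 4, 8, 12, 16]
[0, 4, 8, 12, 16]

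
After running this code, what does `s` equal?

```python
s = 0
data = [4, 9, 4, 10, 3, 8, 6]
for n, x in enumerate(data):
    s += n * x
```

Let's trace through this code step by step.

Initialize: s = 0
Initialize: data = [4, 9, 4, 10, 3, 8, 6]
Entering loop: for n, x in enumerate(data):

After execution: s = 135
135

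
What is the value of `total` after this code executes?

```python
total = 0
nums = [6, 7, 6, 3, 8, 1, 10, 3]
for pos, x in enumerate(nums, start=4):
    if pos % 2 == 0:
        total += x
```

Let's trace through this code step by step.

Initialize: total = 0
Initialize: nums = [6, 7, 6, 3, 8, 1, 10, 3]
Entering loop: for pos, x in enumerate(nums, start=4):

After execution: total = 30
30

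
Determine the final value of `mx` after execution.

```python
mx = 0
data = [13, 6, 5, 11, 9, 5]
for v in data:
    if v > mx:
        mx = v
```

Let's trace through this code step by step.

Initialize: mx = 0
Initialize: data = [13, 6, 5, 11, 9, 5]
Entering loop: for v in data:

After execution: mx = 13
13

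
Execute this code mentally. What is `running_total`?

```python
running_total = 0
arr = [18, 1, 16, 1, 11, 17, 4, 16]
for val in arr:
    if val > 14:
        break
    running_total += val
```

Let's trace through this code step by step.

Initialize: running_total = 0
Initialize: arr = [18, 1, 16, 1, 11, 17, 4, 16]
Entering loop: for val in arr:

After execution: running_total = 0
0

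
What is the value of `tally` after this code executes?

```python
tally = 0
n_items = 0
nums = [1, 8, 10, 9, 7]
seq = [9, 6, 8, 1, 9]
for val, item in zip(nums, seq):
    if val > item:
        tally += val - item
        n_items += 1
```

Let's trace through this code step by step.

Initialize: tally = 0
Initialize: n_items = 0
Initialize: nums = [1, 8, 10, 9, 7]
Initialize: seq = [9, 6, 8, 1, 9]
Entering loop: for val, item in zip(nums, seq):

After execution: tally = 12
12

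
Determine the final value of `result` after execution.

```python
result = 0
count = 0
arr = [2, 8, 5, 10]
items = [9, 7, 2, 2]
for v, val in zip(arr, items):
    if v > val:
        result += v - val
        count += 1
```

Let's trace through this code step by step.

Initialize: result = 0
Initialize: count = 0
Initialize: arr = [2, 8, 5, 10]
Initialize: items = [9, 7, 2, 2]
Entering loop: for v, val in zip(arr, items):

After execution: result = 12
12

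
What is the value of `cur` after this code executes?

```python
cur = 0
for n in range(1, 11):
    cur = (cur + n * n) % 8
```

Let's trace through this code step by step.

Initialize: cur = 0
Entering loop: for n in range(1, 11):

After execution: cur = 1
1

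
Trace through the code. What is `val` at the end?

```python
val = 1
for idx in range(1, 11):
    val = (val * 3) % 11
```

Let's trace through this code step by step.

Initialize: val = 1
Entering loop: for idx in range(1, 11):

After execution: val = 1
1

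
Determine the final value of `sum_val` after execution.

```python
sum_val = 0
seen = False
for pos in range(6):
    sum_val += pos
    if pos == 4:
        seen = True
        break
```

Let's trace through this code step by step.

Initialize: sum_val = 0
Initialize: seen = False
Entering loop: for pos in range(6):

After execution: sum_val = 10
10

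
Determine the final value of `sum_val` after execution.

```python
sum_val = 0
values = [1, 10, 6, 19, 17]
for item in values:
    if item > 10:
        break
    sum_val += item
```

Let's trace through this code step by step.

Initialize: sum_val = 0
Initialize: values = [1, 10, 6, 19, 17]
Entering loop: for item in values:

After execution: sum_val = 17
17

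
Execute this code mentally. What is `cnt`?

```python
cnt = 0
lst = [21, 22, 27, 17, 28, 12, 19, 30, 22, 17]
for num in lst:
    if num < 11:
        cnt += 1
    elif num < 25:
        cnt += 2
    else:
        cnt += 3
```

Let's trace through this code step by step.

Initialize: cnt = 0
Initialize: lst = [21, 22, 27, 17, 28, 12, 19, 30, 22, 17]
Entering loop: for num in lst:

After execution: cnt = 23
23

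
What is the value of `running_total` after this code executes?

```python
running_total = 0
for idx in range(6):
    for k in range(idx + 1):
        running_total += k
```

Let's trace through this code step by step.

Initialize: running_total = 0
Entering loop: for idx in range(6):

After execution: running_total = 35
35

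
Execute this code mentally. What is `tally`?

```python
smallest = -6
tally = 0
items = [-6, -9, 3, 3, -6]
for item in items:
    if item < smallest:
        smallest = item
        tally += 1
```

Let's trace through this code step by step.

Initialize: smallest = -6
Initialize: tally = 0
Initialize: items = [-6, -9, 3, 3, -6]
Entering loop: for item in items:

After execution: tally = 1
1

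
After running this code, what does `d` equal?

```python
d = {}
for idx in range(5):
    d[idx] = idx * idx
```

Let's trace through this code step by step.

Initialize: d = {}
Entering loop: for idx in range(5):

After execution: d = {0: 0, 1: 1, 2: 4, 3: 9, 4: 16}
{0: 0, 1: 1, 2: 4, 3: 9, 4: 16}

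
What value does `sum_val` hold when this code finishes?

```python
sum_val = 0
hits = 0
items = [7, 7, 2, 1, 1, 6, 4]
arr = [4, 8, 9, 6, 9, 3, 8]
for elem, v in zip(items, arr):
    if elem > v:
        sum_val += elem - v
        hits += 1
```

Let's trace through this code step by step.

Initialize: sum_val = 0
Initialize: hits = 0
Initialize: items = [7, 7, 2, 1, 1, 6, 4]
Initialize: arr = [4, 8, 9, 6, 9, 3, 8]
Entering loop: for elem, v in zip(items, arr):

After execution: sum_val = 6
6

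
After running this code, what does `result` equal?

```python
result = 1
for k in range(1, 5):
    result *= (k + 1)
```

Let's trace through this code step by step.

Initialize: result = 1
Entering loop: for k in range(1, 5):

After execution: result = 120
120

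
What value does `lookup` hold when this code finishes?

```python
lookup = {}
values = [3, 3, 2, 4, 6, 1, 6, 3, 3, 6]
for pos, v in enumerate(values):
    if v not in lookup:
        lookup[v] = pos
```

Let's trace through this code step by step.

Initialize: lookup = {}
Initialize: values = [3, 3, 2, 4, 6, 1, 6, 3, 3, 6]
Entering loop: for pos, v in enumerate(values):

After execution: lookup = {3: 0, 2: 2, 4: 3, 6: 4, 1: 5}
{3: 0, 2: 2, 4: 3, 6: 4, 1: 5}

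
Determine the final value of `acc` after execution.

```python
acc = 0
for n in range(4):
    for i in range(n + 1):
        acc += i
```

Let's trace through this code step by step.

Initialize: acc = 0
Entering loop: for n in range(4):

After execution: acc = 10
10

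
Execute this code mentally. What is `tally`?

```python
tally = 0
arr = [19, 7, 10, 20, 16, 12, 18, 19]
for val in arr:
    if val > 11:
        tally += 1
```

Let's trace through this code step by step.

Initialize: tally = 0
Initialize: arr = [19, 7, 10, 20, 16, 12, 18, 19]
Entering loop: for val in arr:

After execution: tally = 6
6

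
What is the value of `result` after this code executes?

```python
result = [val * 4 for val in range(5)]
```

Let's trace through this code step by step.

Initialize: result = [val * 4 for val in range(5)]

After execution: result = [0, 4, 8, 12, 16]
[0, 4, 8, 12, 16]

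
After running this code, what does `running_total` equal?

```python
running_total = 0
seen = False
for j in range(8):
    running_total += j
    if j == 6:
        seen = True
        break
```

Let's trace through this code step by step.

Initialize: running_total = 0
Initialize: seen = False
Entering loop: for j in range(8):

After execution: running_total = 21
21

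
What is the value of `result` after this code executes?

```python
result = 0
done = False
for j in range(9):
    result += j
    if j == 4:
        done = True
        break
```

Let's trace through this code step by step.

Initialize: result = 0
Initialize: done = False
Entering loop: for j in range(9):

After execution: result = 10
10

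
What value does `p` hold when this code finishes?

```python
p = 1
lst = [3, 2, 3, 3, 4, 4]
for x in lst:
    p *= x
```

Let's trace through this code step by step.

Initialize: p = 1
Initialize: lst = [3, 2, 3, 3, 4, 4]
Entering loop: for x in lst:

After execution: p = 864
864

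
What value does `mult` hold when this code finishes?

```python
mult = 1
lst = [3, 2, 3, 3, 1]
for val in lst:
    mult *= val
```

Let's trace through this code step by step.

Initialize: mult = 1
Initialize: lst = [3, 2, 3, 3, 1]
Entering loop: for val in lst:

After execution: mult = 54
54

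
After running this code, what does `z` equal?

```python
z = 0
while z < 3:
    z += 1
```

Let's trace through this code step by step.

Initialize: z = 0
Entering loop: while z < 3:

After execution: z = 3
3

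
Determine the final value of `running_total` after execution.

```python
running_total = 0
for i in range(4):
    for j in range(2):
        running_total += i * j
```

Let's trace through this code step by step.

Initialize: running_total = 0
Entering loop: for i in range(4):

After execution: running_total = 6
6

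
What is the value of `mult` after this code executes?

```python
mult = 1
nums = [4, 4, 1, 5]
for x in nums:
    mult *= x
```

Let's trace through this code step by step.

Initialize: mult = 1
Initialize: nums = [4, 4, 1, 5]
Entering loop: for x in nums:

After execution: mult = 80
80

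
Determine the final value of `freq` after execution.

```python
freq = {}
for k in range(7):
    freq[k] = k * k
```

Let's trace through this code step by step.

Initialize: freq = {}
Entering loop: for k in range(7):

After execution: freq = {0: 0, 1: 1, 2: 4, 3: 9, 4: 16, 5: 25, 6: 36}
{0: 0, 1: 1, 2: 4, 3: 9, 4: 16, 5: 25, 6: 36}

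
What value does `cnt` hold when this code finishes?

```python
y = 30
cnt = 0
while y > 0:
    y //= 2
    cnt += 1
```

Let's trace through this code step by step.

Initialize: y = 30
Initialize: cnt = 0
Entering loop: while y > 0:

After execution: cnt = 5
5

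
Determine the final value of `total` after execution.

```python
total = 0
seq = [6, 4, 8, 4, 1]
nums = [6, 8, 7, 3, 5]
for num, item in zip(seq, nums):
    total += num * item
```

Let's trace through this code step by step.

Initialize: total = 0
Initialize: seq = [6, 4, 8, 4, 1]
Initialize: nums = [6, 8, 7, 3, 5]
Entering loop: for num, item in zip(seq, nums):

After execution: total = 141
141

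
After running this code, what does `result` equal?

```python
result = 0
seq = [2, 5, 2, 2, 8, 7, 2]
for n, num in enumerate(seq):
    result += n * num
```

Let's trace through this code step by step.

Initialize: result = 0
Initialize: seq = [2, 5, 2, 2, 8, 7, 2]
Entering loop: for n, num in enumerate(seq):

After execution: result = 94
94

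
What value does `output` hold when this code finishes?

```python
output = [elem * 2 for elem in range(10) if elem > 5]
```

Let's trace through this code step by step.

Initialize: output = [elem * 2 for elem in range(10) if elem > 5]

After execution: output = [12, 14, 16, 18]
[12, 14, 16, 18]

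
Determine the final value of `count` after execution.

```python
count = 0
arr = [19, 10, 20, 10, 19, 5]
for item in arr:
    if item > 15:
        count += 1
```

Let's trace through this code step by step.

Initialize: count = 0
Initialize: arr = [19, 10, 20, 10, 19, 5]
Entering loop: for item in arr:

After execution: count = 3
3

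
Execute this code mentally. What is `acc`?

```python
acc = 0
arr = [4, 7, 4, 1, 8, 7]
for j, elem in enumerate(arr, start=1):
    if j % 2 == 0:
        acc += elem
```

Let's trace through this code step by step.

Initialize: acc = 0
Initialize: arr = [4, 7, 4, 1, 8, 7]
Entering loop: for j, elem in enumerate(arr, start=1):

After execution: acc = 15
15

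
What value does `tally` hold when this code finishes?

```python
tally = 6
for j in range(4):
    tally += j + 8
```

Let's trace through this code step by step.

Initialize: tally = 6
Entering loop: for j in range(4):

After execution: tally = 44
44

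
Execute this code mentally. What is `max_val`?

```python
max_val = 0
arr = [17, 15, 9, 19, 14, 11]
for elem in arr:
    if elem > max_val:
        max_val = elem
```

Let's trace through this code step by step.

Initialize: max_val = 0
Initialize: arr = [17, 15, 9, 19, 14, 11]
Entering loop: for elem in arr:

After execution: max_val = 19
19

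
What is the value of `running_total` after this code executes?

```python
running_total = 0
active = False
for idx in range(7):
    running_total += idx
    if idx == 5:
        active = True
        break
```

Let's trace through this code step by step.

Initialize: running_total = 0
Initialize: active = False
Entering loop: for idx in range(7):

After execution: running_total = 15
15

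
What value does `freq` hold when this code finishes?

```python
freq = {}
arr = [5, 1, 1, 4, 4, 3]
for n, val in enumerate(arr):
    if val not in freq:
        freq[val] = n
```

Let's trace through this code step by step.

Initialize: freq = {}
Initialize: arr = [5, 1, 1, 4, 4, 3]
Entering loop: for n, val in enumerate(arr):

After execution: freq = {5: 0, 1: 1, 4: 3, 3: 5}
{5: 0, 1: 1, 4: 3, 3: 5}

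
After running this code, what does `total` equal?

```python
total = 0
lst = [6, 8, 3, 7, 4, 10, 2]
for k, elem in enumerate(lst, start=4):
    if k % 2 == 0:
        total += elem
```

Let's trace through this code step by step.

Initialize: total = 0
Initialize: lst = [6, 8, 3, 7, 4, 10, 2]
Entering loop: for k, elem in enumerate(lst, start=4):

After execution: total = 15
15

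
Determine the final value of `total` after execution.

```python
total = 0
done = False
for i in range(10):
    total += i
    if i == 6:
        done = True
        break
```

Let's trace through this code step by step.

Initialize: total = 0
Initialize: done = False
Entering loop: for i in range(10):

After execution: total = 21
21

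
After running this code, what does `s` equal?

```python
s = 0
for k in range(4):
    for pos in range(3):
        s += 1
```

Let's trace through this code step by step.

Initialize: s = 0
Entering loop: for k in range(4):

After execution: s = 12
12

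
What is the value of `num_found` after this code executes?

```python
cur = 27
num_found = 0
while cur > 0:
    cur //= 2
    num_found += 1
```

Let's trace through this code step by step.

Initialize: cur = 27
Initialize: num_found = 0
Entering loop: while cur > 0:

After execution: num_found = 5
5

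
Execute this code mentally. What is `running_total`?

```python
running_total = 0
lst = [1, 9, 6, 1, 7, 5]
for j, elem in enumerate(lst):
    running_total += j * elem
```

Let's trace through this code step by step.

Initialize: running_total = 0
Initialize: lst = [1, 9, 6, 1, 7, 5]
Entering loop: for j, elem in enumerate(lst):

After execution: running_total = 77
77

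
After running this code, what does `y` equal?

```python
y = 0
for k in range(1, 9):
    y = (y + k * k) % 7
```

Let's trace through this code step by step.

Initialize: y = 0
Entering loop: for k in range(1, 9):

After execution: y = 1
1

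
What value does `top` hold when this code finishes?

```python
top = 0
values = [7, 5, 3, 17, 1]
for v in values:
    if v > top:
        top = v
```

Let's trace through this code step by step.

Initialize: top = 0
Initialize: values = [7, 5, 3, 17, 1]
Entering loop: for v in values:

After execution: top = 17
17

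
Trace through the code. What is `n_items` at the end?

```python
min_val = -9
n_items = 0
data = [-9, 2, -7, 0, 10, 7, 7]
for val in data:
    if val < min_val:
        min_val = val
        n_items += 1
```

Let's trace through this code step by step.

Initialize: min_val = -9
Initialize: n_items = 0
Initialize: data = [-9, 2, -7, 0, 10, 7, 7]
Entering loop: for val in data:

After execution: n_items = 0
0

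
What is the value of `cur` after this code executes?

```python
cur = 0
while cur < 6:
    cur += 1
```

Let's trace through this code step by step.

Initialize: cur = 0
Entering loop: while cur < 6:

After execution: cur = 6
6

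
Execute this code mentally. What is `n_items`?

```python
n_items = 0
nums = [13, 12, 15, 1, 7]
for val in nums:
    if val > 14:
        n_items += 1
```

Let's trace through this code step by step.

Initialize: n_items = 0
Initialize: nums = [13, 12, 15, 1, 7]
Entering loop: for val in nums:

After execution: n_items = 1
1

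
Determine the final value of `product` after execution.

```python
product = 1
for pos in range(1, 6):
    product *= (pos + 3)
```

Let's trace through this code step by step.

Initialize: product = 1
Entering loop: for pos in range(1, 6):

After execution: product = 6720
6720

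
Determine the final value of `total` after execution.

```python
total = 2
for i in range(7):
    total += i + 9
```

Let's trace through this code step by step.

Initialize: total = 2
Entering loop: for i in range(7):

After execution: total = 86
86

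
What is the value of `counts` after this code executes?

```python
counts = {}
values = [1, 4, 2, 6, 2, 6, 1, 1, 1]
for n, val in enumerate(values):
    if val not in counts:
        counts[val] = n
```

Let's trace through this code step by step.

Initialize: counts = {}
Initialize: values = [1, 4, 2, 6, 2, 6, 1, 1, 1]
Entering loop: for n, val in enumerate(values):

After execution: counts = {1: 0, 4: 1, 2: 2, 6: 3}
{1: 0, 4: 1, 2: 2, 6: 3}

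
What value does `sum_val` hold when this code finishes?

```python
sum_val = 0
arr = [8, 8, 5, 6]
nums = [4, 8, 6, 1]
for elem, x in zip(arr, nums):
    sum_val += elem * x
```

Let's trace through this code step by step.

Initialize: sum_val = 0
Initialize: arr = [8, 8, 5, 6]
Initialize: nums = [4, 8, 6, 1]
Entering loop: for elem, x in zip(arr, nums):

After execution: sum_val = 132
132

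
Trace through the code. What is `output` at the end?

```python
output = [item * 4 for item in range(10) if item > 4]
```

Let's trace through this code step by step.

Initialize: output = [item * 4 for item in range(10) if item > 4]

After execution: output = [20, 24, 28, 32, 36]
[20, 24, 28, 32, 36]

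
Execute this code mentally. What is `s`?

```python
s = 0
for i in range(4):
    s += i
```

Let's trace through this code step by step.

Initialize: s = 0
Entering loop: for i in range(4):

After execution: s = 6
6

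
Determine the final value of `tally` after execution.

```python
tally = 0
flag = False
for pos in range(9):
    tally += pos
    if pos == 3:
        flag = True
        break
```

Let's trace through this code step by step.

Initialize: tally = 0
Initialize: flag = False
Entering loop: for pos in range(9):

After execution: tally = 6
6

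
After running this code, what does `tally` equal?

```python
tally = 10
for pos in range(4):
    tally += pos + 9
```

Let's trace through this code step by step.

Initialize: tally = 10
Entering loop: for pos in range(4):

After execution: tally = 52
52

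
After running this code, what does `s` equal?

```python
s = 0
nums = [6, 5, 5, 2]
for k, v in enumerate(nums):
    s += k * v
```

Let's trace through this code step by step.

Initialize: s = 0
Initialize: nums = [6, 5, 5, 2]
Entering loop: for k, v in enumerate(nums):

After execution: s = 21
21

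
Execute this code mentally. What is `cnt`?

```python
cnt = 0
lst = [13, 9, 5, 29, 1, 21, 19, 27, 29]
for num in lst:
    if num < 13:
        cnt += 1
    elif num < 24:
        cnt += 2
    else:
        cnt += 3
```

Let's trace through this code step by step.

Initialize: cnt = 0
Initialize: lst = [13, 9, 5, 29, 1, 21, 19, 27, 29]
Entering loop: for num in lst:

After execution: cnt = 18
18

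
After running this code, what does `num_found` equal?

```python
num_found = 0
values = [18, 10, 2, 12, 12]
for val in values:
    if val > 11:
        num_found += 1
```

Let's trace through this code step by step.

Initialize: num_found = 0
Initialize: values = [18, 10, 2, 12, 12]
Entering loop: for val in values:

After execution: num_found = 3
3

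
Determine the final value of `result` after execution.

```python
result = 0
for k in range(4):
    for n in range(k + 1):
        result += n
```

Let's trace through this code step by step.

Initialize: result = 0
Entering loop: for k in range(4):

After execution: result = 10
10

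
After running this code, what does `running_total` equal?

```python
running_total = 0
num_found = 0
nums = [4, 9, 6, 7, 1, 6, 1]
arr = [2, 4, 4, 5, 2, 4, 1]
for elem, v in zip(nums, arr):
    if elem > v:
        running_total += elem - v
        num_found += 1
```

Let's trace through this code step by step.

Initialize: running_total = 0
Initialize: num_found = 0
Initialize: nums = [4, 9, 6, 7, 1, 6, 1]
Initialize: arr = [2, 4, 4, 5, 2, 4, 1]
Entering loop: for elem, v in zip(nums, arr):

After execution: running_total = 13
13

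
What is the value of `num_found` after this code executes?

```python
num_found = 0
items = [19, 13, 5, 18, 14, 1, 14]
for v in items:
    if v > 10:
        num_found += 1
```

Let's trace through this code step by step.

Initialize: num_found = 0
Initialize: items = [19, 13, 5, 18, 14, 1, 14]
Entering loop: for v in items:

After execution: num_found = 5
5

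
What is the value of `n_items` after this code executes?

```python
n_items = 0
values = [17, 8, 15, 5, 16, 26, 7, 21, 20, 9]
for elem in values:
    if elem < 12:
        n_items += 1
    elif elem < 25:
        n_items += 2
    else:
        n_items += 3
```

Let's trace through this code step by step.

Initialize: n_items = 0
Initialize: values = [17, 8, 15, 5, 16, 26, 7, 21, 20, 9]
Entering loop: for elem in values:

After execution: n_items = 17
17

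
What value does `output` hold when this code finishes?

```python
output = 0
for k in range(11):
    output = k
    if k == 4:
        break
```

Let's trace through this code step by step.

Initialize: output = 0
Entering loop: for k in range(11):

After execution: output = 4
4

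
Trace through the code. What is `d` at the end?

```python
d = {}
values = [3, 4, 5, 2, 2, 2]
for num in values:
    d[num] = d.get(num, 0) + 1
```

Let's trace through this code step by step.

Initialize: d = {}
Initialize: values = [3, 4, 5, 2, 2, 2]
Entering loop: for num in values:

After execution: d = {3: 1, 4: 1, 5: 1, 2: 3}
{3: 1, 4: 1, 5: 1, 2: 3}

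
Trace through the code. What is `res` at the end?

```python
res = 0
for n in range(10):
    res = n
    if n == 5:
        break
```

Let's trace through this code step by step.

Initialize: res = 0
Entering loop: for n in range(10):

After execution: res = 5
5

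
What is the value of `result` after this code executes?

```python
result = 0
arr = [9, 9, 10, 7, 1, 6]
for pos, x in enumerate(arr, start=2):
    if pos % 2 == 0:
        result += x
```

Let's trace through this code step by step.

Initialize: result = 0
Initialize: arr = [9, 9, 10, 7, 1, 6]
Entering loop: for pos, x in enumerate(arr, start=2):

After execution: result = 20
20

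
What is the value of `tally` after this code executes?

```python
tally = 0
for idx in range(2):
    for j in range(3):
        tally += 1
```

Let's trace through this code step by step.

Initialize: tally = 0
Entering loop: for idx in range(2):

After execution: tally = 6
6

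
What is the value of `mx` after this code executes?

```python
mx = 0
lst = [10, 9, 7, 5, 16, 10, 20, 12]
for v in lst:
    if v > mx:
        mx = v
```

Let's trace through this code step by step.

Initialize: mx = 0
Initialize: lst = [10, 9, 7, 5, 16, 10, 20, 12]
Entering loop: for v in lst:

After execution: mx = 20
20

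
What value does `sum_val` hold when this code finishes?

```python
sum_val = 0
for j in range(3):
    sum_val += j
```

Let's trace through this code step by step.

Initialize: sum_val = 0
Entering loop: for j in range(3):

After execution: sum_val = 3
3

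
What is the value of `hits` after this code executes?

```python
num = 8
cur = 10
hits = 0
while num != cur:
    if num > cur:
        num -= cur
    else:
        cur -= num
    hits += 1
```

Let's trace through this code step by step.

Initialize: num = 8
Initialize: cur = 10
Initialize: hits = 0
Entering loop: while num != cur:

After execution: hits = 4
4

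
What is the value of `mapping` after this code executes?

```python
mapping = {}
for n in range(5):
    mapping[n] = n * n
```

Let's trace through this code step by step.

Initialize: mapping = {}
Entering loop: for n in range(5):

After execution: mapping = {0: 0, 1: 1, 2: 4, 3: 9, 4: 16}
{0: 0, 1: 1, 2: 4, 3: 9, 4: 16}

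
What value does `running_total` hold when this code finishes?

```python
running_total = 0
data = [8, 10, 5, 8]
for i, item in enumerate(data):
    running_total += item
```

Let's trace through this code step by step.

Initialize: running_total = 0
Initialize: data = [8, 10, 5, 8]
Entering loop: for i, item in enumerate(data):

After execution: running_total = 31
31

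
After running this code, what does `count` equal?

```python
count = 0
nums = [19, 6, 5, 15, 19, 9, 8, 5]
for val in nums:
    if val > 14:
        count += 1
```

Let's trace through this code step by step.

Initialize: count = 0
Initialize: nums = [19, 6, 5, 15, 19, 9, 8, 5]
Entering loop: for val in nums:

After execution: count = 3
3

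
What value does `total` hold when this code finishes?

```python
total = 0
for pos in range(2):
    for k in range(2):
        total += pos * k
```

Let's trace through this code step by step.

Initialize: total = 0
Entering loop: for pos in range(2):

After execution: total = 1
1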